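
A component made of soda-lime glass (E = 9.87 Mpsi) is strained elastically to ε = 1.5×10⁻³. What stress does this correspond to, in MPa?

E = 9.87 Mpsi = 68.05 GPa.
σ = E·ε = 68050 MPa × 1.5×10⁻³ = 102 MPa.

102 MPa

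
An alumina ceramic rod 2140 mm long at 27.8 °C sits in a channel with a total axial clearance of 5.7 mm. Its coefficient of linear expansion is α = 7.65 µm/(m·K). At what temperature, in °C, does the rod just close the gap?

376 °C

α·L₀·ΔT = 5.7 mm ⇒ ΔT = 5.7 / (7.65×10⁻⁶ × 2140.0) = 348.2 K.
T = 27.8 + 348.2 = 376.0 °C.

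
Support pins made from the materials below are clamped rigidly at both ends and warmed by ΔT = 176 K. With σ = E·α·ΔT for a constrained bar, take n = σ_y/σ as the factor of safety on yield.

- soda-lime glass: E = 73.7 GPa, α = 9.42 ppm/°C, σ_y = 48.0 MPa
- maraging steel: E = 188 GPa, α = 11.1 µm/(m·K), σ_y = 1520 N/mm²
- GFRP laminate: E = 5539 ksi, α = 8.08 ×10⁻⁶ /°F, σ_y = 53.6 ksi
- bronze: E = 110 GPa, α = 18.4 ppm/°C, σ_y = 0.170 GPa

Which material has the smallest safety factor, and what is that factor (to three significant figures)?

Per material, after unit conversion:
  soda-lime glass: E = 73.70, α = 9.42, σ_y = 48.00 → σ = 122 MPa, n = 0.393
  maraging steel: E = 188.0, α = 11.1, σ_y = 1520 → σ = 367 MPa, n = 4.14
  GFRP laminate: E = 38.19, α = 14.5, σ_y = 369.6 → σ = 97.8 MPa, n = 3.78
  bronze: E = 110.0, α = 18.4, σ_y = 170.0 → σ = 356 MPa, n = 0.477
Soda-lime glass has the lowest safety factor, n = 0.393.

soda-lime glass, n = 0.393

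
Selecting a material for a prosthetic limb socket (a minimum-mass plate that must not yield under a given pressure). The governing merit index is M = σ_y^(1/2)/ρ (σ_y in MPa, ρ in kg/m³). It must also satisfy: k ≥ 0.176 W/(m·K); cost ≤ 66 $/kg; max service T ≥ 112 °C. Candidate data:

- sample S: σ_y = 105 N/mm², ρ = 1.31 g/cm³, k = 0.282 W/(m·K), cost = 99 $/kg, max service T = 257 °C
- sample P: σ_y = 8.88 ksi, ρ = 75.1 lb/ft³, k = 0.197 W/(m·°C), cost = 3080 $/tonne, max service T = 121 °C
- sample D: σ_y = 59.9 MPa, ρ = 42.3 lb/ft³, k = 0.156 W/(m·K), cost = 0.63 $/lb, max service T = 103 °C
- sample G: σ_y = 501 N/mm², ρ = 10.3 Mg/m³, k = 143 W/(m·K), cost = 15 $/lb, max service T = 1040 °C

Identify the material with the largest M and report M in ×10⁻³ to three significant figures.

Screen on constraints: k ≥ 0.176 W/(m·K); cost ≤ 66 $/kg; max service T ≥ 112 °C. Survivors: sample P, sample G.
Putting every candidate on a common basis:
  sample P: σ_y = 61.23 MPa, ρ = 1203 kg/m³
  sample G: σ_y = 501.0 MPa, ρ = 10300 kg/m³
  sample P: M = 6.50×10⁻³
  sample G: M = 2.17×10⁻³
Sample P ranks first.

sample P, M = 6.50×10⁻³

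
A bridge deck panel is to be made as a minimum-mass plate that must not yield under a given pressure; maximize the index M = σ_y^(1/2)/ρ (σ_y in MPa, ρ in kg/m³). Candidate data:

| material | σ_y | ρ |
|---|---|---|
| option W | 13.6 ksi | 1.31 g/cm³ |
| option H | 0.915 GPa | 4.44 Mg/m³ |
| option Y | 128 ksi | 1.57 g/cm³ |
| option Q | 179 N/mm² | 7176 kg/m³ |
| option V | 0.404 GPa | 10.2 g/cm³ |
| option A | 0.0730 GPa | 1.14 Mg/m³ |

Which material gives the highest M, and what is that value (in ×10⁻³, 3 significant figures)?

Putting every candidate on a common basis:
  option W: σ_y = 93.77 MPa, ρ = 1310 kg/m³
  option H: σ_y = 915.0 MPa, ρ = 4440 kg/m³
  option Y: σ_y = 882.5 MPa, ρ = 1570 kg/m³
  option Q: σ_y = 179.0 MPa, ρ = 7176 kg/m³
  option V: σ_y = 404.0 MPa, ρ = 10200 kg/m³
  option A: σ_y = 73.00 MPa, ρ = 1140 kg/m³
  option Y: M = 18.9×10⁻³
  option A: M = 7.49×10⁻³
  option W: M = 7.39×10⁻³
  option H: M = 6.81×10⁻³
  option V: M = 1.97×10⁻³
  option Q: M = 1.86×10⁻³
Option Y has the largest M.

option Y, M = 18.9×10⁻³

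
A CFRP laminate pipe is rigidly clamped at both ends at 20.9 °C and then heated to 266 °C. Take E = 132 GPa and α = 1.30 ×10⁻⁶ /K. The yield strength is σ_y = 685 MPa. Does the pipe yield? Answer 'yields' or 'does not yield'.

ΔT = 245.1 K. Constrained thermal stress σ = E·α·ΔT = 132.0×10³ MPa × 1.30×10⁻⁶ × 245.1 = 42.1 MPa (compressive).
Compare to σ_y = 685 MPa: σ < σ_y, so it does not yield.

does not yield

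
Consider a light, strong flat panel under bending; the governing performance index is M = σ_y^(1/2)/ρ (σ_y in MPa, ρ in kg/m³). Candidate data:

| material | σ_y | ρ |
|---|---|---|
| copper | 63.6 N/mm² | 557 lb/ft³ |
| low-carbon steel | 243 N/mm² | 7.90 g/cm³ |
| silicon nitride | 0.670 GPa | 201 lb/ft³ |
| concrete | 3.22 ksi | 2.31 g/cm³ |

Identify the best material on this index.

Putting every candidate on a common basis:
  copper: σ_y = 63.60 MPa, ρ = 8922 kg/m³
  low-carbon steel: σ_y = 243.0 MPa, ρ = 7900 kg/m³
  silicon nitride: σ_y = 670.0 MPa, ρ = 3220 kg/m³
  concrete: σ_y = 22.20 MPa, ρ = 2310 kg/m³
  silicon nitride: M = 8.04×10⁻³
  concrete: M = 2.04×10⁻³
  low-carbon steel: M = 1.97×10⁻³
  copper: M = 0.894×10⁻³
The maximum is for silicon nitride.

silicon nitride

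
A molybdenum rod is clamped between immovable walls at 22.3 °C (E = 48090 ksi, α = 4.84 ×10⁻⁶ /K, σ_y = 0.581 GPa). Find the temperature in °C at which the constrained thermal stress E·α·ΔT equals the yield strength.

E = 48090 ksi = 331.6 GPa.
σ_y = 0.581 GPa = 581.0 MPa.
E·α·ΔT = 581.0 MPa ⇒ ΔT = 581.0 / (331.6×10³ × 4.84×10⁻⁶) = 362.0 K.
T = 22.3 + 362.0 = 384.3 °C.

384 °C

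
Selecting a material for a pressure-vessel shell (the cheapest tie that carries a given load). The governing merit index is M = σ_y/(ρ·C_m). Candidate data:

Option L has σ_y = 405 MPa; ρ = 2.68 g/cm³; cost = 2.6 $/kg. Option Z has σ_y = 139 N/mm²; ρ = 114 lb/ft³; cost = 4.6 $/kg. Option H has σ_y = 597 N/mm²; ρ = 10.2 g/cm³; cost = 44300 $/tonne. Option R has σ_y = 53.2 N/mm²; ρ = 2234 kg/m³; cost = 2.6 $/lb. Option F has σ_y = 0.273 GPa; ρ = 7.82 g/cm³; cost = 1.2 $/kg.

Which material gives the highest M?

option L

Putting every candidate on a common basis:
  option L: σ_y = 405.0 MPa, ρ = 2680 kg/m³, cost = 2.600 $/kg
  option Z: σ_y = 139.0 MPa, ρ = 1826 kg/m³, cost = 4.600 $/kg
  option H: σ_y = 597.0 MPa, ρ = 10200 kg/m³, cost = 44.30 $/kg
  option R: σ_y = 53.20 MPa, ρ = 2234 kg/m³, cost = 5.732 $/kg
  option F: σ_y = 273.0 MPa, ρ = 7820 kg/m³, cost = 1.200 $/kg
  option L: M = 58.1 kN·m per $
  option F: M = 29.1 kN·m per $
  option Z: M = 16.5 kN·m per $
  option R: M = 4.15 kN·m per $
  option H: M = 1.32 kN·m per $
Option L has the largest M.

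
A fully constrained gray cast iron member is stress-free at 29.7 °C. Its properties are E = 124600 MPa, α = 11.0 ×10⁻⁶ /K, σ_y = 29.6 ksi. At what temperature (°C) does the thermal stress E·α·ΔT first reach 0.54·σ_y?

110 °C

E = 124600 MPa = 124.6 GPa.
σ_y = 29.6 ksi = 204.1 MPa.
E·α·ΔT = 110.2 MPa ⇒ ΔT = 110.2 / (124.6×10³ × 11.0×10⁻⁶) = 80.41 K.
T = 29.7 + 80.41 = 110.1 °C.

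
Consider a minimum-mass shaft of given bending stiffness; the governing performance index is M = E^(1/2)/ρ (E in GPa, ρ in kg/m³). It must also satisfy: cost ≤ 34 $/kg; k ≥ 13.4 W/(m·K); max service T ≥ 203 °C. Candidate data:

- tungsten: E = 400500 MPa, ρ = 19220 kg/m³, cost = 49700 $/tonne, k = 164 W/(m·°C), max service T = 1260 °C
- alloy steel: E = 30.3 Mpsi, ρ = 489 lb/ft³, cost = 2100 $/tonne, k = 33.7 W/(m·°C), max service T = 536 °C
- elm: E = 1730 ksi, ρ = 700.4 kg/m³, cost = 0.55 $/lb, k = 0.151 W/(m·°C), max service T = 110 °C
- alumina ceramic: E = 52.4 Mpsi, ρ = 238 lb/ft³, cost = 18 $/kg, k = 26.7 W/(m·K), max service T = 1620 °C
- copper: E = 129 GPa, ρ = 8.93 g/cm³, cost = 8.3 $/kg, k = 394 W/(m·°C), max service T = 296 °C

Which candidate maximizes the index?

alumina ceramic

Screen on constraints: cost ≤ 34 $/kg; k ≥ 13.4 W/(m·K); max service T ≥ 203 °C. Survivors: alloy steel, alumina ceramic, copper.
Normalizing units and computing the index:
  alloy steel: E = 208.9 GPa, ρ = 7833 kg/m³
  alumina ceramic: E = 361.3 GPa, ρ = 3812 kg/m³
  copper: E = 129.0 GPa, ρ = 8930 kg/m³
  alumina ceramic: M = 4.99×10⁻³
  alloy steel: M = 1.85×10⁻³
  copper: M = 1.27×10⁻³
Highest index: alumina ceramic.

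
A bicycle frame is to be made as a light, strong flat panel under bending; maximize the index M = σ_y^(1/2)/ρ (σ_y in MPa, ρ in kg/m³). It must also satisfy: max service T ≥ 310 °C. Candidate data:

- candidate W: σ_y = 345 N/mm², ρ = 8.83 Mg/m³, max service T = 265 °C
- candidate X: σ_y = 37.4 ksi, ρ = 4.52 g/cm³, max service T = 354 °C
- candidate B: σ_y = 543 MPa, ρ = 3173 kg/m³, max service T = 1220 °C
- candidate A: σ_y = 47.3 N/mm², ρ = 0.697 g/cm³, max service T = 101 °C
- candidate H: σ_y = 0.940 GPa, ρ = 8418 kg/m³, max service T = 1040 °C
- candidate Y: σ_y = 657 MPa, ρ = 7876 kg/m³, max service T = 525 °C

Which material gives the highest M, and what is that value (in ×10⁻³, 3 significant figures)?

Screen on constraints: max service T ≥ 310 °C. Survivors: candidate X, candidate B, candidate H, candidate Y.
Normalizing units and computing the index:
  candidate X: σ_y = 257.9 MPa, ρ = 4520 kg/m³
  candidate B: σ_y = 543.0 MPa, ρ = 3173 kg/m³
  candidate H: σ_y = 940.0 MPa, ρ = 8418 kg/m³
  candidate Y: σ_y = 657.0 MPa, ρ = 7876 kg/m³
  candidate B: M = 7.34×10⁻³
  candidate H: M = 3.64×10⁻³
  candidate X: M = 3.55×10⁻³
  candidate Y: M = 3.25×10⁻³
Candidate B ranks first.

candidate B, M = 7.34×10⁻³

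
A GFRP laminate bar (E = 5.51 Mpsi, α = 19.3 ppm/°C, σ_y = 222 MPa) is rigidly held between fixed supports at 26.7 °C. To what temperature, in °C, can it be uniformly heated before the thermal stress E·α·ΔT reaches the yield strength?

329 °C

E = 5.51 Mpsi = 37.99 GPa.
E·α·ΔT = 222.0 MPa ⇒ ΔT = 222.0 / (37.99×10³ × 19.3×10⁻⁶) = 302.8 K.
T = 26.7 + 302.8 = 329.5 °C.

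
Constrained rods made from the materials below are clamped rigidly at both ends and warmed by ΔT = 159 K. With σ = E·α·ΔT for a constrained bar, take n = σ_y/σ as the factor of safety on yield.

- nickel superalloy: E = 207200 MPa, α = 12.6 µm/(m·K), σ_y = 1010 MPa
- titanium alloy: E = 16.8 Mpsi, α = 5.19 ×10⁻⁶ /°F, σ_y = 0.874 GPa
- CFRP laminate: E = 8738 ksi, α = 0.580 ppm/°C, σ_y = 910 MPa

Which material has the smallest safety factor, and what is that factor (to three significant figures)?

In consistent units (E in GPa, α in ×10⁻⁶/K, σ_y in MPa):
  nickel superalloy: E = 207.2, α = 12.6, σ_y = 1010 → σ = 415 MPa, n = 2.43
  titanium alloy: E = 115.8, α = 9.34, σ_y = 874.0 → σ = 172 MPa, n = 5.08
  CFRP laminate: E = 60.25, α = 0.580, σ_y = 910.0 → σ = 5.56 MPa, n = 164
Smallest n: nickel superalloy with n = 2.43.

nickel superalloy, n = 2.43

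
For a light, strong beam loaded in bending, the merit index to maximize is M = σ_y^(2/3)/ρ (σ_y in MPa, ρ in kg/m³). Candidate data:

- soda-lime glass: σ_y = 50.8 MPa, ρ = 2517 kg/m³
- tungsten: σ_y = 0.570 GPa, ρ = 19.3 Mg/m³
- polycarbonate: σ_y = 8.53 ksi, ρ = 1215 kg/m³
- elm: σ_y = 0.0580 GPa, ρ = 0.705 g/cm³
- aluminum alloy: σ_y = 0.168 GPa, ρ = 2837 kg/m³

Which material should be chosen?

Convert each candidate to consistent units, then evaluate M:
  soda-lime glass: σ_y = 50.80 MPa, ρ = 2517 kg/m³
  tungsten: σ_y = 570.0 MPa, ρ = 19300 kg/m³
  polycarbonate: σ_y = 58.81 MPa, ρ = 1215 kg/m³
  elm: σ_y = 58.00 MPa, ρ = 705.0 kg/m³
  aluminum alloy: σ_y = 168.0 MPa, ρ = 2837 kg/m³
  elm: M = 21.3×10⁻³
  polycarbonate: M = 12.4×10⁻³
  aluminum alloy: M = 10.7×10⁻³
  soda-lime glass: M = 5.45×10⁻³
  tungsten: M = 3.56×10⁻³
Highest index: elm.

elm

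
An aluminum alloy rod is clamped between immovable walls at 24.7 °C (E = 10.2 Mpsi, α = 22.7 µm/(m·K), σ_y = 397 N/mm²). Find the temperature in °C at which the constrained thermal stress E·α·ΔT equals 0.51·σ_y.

E = 10.2 Mpsi = 70.33 GPa.
σ_y = 397 N/mm² = 397.0 MPa.
E·α·ΔT = 202.5 MPa ⇒ ΔT = 202.5 / (70.33×10³ × 22.7×10⁻⁶) = 126.8 K.
T = 24.7 + 126.8 = 151.5 °C.

152 °C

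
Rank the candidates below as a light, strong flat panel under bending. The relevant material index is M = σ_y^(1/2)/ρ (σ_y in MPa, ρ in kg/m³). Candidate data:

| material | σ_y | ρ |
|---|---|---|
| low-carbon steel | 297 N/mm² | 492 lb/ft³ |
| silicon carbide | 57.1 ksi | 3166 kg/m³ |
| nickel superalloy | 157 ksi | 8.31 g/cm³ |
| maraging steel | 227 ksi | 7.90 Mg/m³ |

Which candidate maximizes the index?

silicon carbide

Putting every candidate on a common basis:
  low-carbon steel: σ_y = 297.0 MPa, ρ = 7881 kg/m³
  silicon carbide: σ_y = 393.7 MPa, ρ = 3166 kg/m³
  nickel superalloy: σ_y = 1082 MPa, ρ = 8310 kg/m³
  maraging steel: σ_y = 1565 MPa, ρ = 7900 kg/m³
  silicon carbide: M = 6.27×10⁻³
  maraging steel: M = 5.01×10⁻³
  nickel superalloy: M = 3.96×10⁻³
  low-carbon steel: M = 2.19×10⁻³
Silicon carbide ranks first.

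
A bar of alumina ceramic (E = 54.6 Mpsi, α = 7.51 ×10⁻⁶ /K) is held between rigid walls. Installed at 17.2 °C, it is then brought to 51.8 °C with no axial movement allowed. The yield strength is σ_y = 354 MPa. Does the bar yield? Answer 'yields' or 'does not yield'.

E = 54.6 Mpsi = 376.5 GPa.
ΔT = 34.60 K. Constrained thermal stress σ = E·α·ΔT = 376.5×10³ MPa × 7.51×10⁻⁶ × 34.60 = 97.8 MPa (compressive).
Compare to σ_y = 354 MPa: σ < σ_y, so it does not yield.

does not yield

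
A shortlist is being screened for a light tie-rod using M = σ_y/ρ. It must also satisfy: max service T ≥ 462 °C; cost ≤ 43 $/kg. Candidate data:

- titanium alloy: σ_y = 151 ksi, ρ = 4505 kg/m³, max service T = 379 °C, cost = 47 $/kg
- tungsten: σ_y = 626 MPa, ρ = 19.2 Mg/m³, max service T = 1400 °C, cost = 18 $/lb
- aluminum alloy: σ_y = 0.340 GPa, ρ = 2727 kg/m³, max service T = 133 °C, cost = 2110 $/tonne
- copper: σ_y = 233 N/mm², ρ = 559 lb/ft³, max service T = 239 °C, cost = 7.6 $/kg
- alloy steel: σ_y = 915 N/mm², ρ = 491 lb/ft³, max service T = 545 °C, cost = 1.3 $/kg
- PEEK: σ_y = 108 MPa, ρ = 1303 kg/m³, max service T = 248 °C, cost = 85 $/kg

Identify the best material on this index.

Screen on constraints: max service T ≥ 462 °C; cost ≤ 43 $/kg. Survivors: tungsten, alloy steel.
After converting to SI:
  tungsten: σ_y = 626.0 MPa, ρ = 19200 kg/m³
  alloy steel: σ_y = 915.0 MPa, ρ = 7865 kg/m³
  alloy steel: M = 116 kN·m/kg
  tungsten: M = 32.6 kN·m/kg
Alloy steel has the largest M.

alloy steel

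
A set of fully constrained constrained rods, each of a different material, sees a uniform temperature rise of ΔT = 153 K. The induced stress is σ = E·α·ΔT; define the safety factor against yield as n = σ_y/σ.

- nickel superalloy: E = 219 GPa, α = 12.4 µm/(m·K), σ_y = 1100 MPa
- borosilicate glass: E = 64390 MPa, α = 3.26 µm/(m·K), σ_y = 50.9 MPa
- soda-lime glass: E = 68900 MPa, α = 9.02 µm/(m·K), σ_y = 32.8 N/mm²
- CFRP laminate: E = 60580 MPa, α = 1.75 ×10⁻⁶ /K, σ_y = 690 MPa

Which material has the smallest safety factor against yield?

Per material, after unit conversion:
  nickel superalloy: E = 219.0, α = 12.4, σ_y = 1100 → σ = 415 MPa, n = 2.65
  borosilicate glass: E = 64.39, α = 3.26, σ_y = 50.90 → σ = 32.1 MPa, n = 1.58
  soda-lime glass: E = 68.90, α = 9.02, σ_y = 32.80 → σ = 95.1 MPa, n = 0.345
  CFRP laminate: E = 60.58, α = 1.75, σ_y = 690.0 → σ = 16.2 MPa, n = 42.5
Smallest n: soda-lime glass with n = 0.345.

soda-lime glass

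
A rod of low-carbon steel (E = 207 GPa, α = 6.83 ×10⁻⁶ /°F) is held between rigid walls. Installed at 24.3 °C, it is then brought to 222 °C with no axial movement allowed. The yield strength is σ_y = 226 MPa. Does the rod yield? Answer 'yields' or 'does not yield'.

yields

α = 6.83×10⁻⁶/°F × 9/5 = 12.3×10⁻⁶/K.
ΔT = 197.7 K. Constrained thermal stress σ = E·α·ΔT = 207.0×10³ MPa × 12.3×10⁻⁶ × 197.7 = 503 MPa (compressive).
Compare to σ_y = 226 MPa: σ ≥ σ_y, so it yields.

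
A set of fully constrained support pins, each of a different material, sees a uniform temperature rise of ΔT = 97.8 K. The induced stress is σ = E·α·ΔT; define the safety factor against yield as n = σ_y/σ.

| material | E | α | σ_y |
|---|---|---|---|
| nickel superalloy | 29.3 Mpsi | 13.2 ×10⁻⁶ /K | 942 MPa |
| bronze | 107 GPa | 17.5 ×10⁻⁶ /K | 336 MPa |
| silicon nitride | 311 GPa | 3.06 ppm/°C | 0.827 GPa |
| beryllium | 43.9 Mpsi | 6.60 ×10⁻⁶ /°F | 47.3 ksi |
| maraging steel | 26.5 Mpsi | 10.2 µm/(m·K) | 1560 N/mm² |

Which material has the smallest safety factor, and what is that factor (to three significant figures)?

beryllium, n = 0.927

Per material, after unit conversion:
  nickel superalloy: E = 202.0, α = 13.2, σ_y = 942.0 → σ = 261 MPa, n = 3.61
  bronze: E = 107.0, α = 17.5, σ_y = 336.0 → σ = 183 MPa, n = 1.83
  silicon nitride: E = 311.0, α = 3.06, σ_y = 827.0 → σ = 93.1 MPa, n = 8.89
  beryllium: E = 302.7, α = 11.9, σ_y = 326.1 → σ = 352 MPa, n = 0.927
  maraging steel: E = 182.7, α = 10.2, σ_y = 1560 → σ = 182 MPa, n = 8.56
The minimum is beryllium at n = 0.927.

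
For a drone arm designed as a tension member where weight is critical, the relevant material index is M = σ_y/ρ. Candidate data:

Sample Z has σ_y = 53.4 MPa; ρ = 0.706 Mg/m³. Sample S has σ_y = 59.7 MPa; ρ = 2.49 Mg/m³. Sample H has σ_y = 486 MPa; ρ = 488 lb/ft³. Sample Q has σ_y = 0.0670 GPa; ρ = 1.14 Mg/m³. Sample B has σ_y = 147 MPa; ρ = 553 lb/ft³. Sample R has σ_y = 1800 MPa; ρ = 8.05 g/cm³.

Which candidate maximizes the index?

Convert each candidate to consistent units, then evaluate M:
  sample Z: σ_y = 53.40 MPa, ρ = 706.0 kg/m³
  sample S: σ_y = 59.70 MPa, ρ = 2490 kg/m³
  sample H: σ_y = 486.0 MPa, ρ = 7817 kg/m³
  sample Q: σ_y = 67.00 MPa, ρ = 1140 kg/m³
  sample B: σ_y = 147.0 MPa, ρ = 8858 kg/m³
  sample R: σ_y = 1800 MPa, ρ = 8050 kg/m³
  sample R: M = 224 kN·m/kg
  sample Z: M = 75.6 kN·m/kg
  sample H: M = 62.2 kN·m/kg
  sample Q: M = 58.8 kN·m/kg
  sample S: M = 24.0 kN·m/kg
  sample B: M = 16.6 kN·m/kg
Sample R ranks first.

sample R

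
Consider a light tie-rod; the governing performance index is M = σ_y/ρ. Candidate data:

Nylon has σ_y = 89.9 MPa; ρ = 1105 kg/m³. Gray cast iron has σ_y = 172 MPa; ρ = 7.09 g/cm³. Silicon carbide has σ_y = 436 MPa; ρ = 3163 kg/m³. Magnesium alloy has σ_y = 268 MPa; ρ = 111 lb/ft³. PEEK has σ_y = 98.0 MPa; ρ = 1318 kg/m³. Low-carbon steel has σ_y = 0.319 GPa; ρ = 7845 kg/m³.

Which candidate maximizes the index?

magnesium alloy

In SI units:
  nylon: σ_y = 89.90 MPa, ρ = 1105 kg/m³
  gray cast iron: σ_y = 172.0 MPa, ρ = 7090 kg/m³
  silicon carbide: σ_y = 436.0 MPa, ρ = 3163 kg/m³
  magnesium alloy: σ_y = 268.0 MPa, ρ = 1778 kg/m³
  PEEK: σ_y = 98.00 MPa, ρ = 1318 kg/m³
  low-carbon steel: σ_y = 319.0 MPa, ρ = 7845 kg/m³
  magnesium alloy: M = 151 kN·m/kg
  silicon carbide: M = 138 kN·m/kg
  nylon: M = 81.4 kN·m/kg
  PEEK: M = 74.4 kN·m/kg
  low-carbon steel: M = 40.7 kN·m/kg
  gray cast iron: M = 24.3 kN·m/kg
Magnesium alloy has the largest M.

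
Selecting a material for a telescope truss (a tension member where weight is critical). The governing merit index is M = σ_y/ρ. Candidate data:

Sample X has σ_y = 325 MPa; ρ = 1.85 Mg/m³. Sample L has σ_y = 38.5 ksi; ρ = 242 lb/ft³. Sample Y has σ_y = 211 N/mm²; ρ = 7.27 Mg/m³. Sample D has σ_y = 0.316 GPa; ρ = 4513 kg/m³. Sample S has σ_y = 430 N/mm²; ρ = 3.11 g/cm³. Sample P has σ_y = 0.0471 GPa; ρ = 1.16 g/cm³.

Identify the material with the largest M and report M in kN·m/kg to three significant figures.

sample X, M = 176 kN·m/kg

After converting to SI:
  sample X: σ_y = 325.0 MPa, ρ = 1850 kg/m³
  sample L: σ_y = 265.4 MPa, ρ = 3876 kg/m³
  sample Y: σ_y = 211.0 MPa, ρ = 7270 kg/m³
  sample D: σ_y = 316.0 MPa, ρ = 4513 kg/m³
  sample S: σ_y = 430.0 MPa, ρ = 3110 kg/m³
  sample P: σ_y = 47.10 MPa, ρ = 1160 kg/m³
  sample X: M = 176 kN·m/kg
  sample S: M = 138 kN·m/kg
  sample D: M = 70.0 kN·m/kg
  sample L: M = 68.5 kN·m/kg
  sample P: M = 40.6 kN·m/kg
  sample Y: M = 29.0 kN·m/kg
Highest index: sample X.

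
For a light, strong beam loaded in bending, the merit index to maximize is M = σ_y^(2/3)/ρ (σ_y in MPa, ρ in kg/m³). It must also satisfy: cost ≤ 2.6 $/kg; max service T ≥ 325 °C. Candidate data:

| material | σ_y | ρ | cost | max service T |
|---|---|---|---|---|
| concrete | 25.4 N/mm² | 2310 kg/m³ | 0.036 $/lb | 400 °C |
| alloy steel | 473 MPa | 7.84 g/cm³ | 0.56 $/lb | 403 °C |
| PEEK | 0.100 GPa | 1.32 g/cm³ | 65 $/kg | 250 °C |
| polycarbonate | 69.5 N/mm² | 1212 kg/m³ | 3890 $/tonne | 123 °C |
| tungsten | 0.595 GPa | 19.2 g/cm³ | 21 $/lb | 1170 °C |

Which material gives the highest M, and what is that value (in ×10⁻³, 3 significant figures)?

alloy steel, M = 7.74×10⁻³

Screen on constraints: cost ≤ 2.6 $/kg; max service T ≥ 325 °C. Survivors: concrete, alloy steel.
Putting every candidate on a common basis:
  concrete: σ_y = 25.40 MPa, ρ = 2310 kg/m³
  alloy steel: σ_y = 473.0 MPa, ρ = 7840 kg/m³
  alloy steel: M = 7.74×10⁻³
  concrete: M = 3.74×10⁻³
Highest index: alloy steel.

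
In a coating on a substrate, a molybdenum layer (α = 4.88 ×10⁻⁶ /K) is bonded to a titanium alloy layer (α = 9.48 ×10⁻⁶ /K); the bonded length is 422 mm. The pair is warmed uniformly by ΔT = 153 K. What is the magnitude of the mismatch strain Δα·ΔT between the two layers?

Δα = |4.88 − 9.48|×10⁻⁶/K = 4.60×10⁻⁶/K.
Mismatch strain = Δα·ΔT = 4.60×10⁻⁶ × 153.0 = 7.04×10⁻⁴.

7.04×10⁻⁴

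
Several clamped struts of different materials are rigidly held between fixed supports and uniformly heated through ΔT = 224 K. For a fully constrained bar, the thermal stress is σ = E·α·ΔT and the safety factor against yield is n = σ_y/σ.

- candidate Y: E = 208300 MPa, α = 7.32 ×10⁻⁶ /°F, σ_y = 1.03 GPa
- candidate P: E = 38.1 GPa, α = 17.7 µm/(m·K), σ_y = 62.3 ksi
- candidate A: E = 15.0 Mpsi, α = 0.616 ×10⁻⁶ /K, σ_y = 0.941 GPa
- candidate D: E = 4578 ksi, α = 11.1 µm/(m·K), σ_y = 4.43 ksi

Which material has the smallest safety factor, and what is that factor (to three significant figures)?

Converting E to GPa, α to ×10⁻⁶/K, σ_y to MPa, then σ and n for each:
  candidate Y: E = 208.3, α = 13.2, σ_y = 1030 → σ = 615 MPa, n = 1.68
  candidate P: E = 38.10, α = 17.7, σ_y = 429.5 → σ = 151 MPa, n = 2.84
  candidate A: E = 103.4, α = 0.616, σ_y = 941.0 → σ = 14.3 MPa, n = 65.9
  candidate D: E = 31.56, α = 11.1, σ_y = 30.54 → σ = 78.5 MPa, n = 0.389
Smallest n: candidate D with n = 0.389.

candidate D, n = 0.389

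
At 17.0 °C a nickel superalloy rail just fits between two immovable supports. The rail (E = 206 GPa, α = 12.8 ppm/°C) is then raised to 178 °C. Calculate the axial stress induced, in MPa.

ΔT = 161.0 K. Constrained thermal stress σ = E·α·ΔT = 206.0×10³ MPa × 12.8×10⁻⁶ × 161.0 = 425 MPa (compressive).

425 MPa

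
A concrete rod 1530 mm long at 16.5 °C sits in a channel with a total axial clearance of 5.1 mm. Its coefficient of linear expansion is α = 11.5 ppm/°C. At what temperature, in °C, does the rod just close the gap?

306 °C

α·L₀·ΔT = 5.1 mm ⇒ ΔT = 5.1 / (11.5×10⁻⁶ × 1530.0) = 289.9 K.
T = 16.5 + 289.9 = 306.4 °C.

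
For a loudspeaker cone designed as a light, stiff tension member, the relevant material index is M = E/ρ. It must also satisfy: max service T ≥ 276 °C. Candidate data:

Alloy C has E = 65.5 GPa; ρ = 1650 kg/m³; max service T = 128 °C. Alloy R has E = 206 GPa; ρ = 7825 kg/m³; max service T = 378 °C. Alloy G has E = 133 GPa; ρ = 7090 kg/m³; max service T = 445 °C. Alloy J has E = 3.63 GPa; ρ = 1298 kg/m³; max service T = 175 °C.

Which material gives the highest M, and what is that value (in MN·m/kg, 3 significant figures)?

Screen on constraints: max service T ≥ 276 °C. Survivors: alloy R, alloy G.
Evaluate M for each candidate:
  alloy R: M = 26.3 MN·m/kg
  alloy G: M = 18.8 MN·m/kg
Highest index: alloy R.

alloy R, M = 26.3 MN·m/kg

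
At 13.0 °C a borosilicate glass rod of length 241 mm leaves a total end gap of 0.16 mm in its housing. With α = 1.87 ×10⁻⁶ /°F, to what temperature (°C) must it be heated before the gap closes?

210 °C

α = 1.87×10⁻⁶/°F × 9/5 = 3.37×10⁻⁶/K.
α·L₀·ΔT = 0.16 mm ⇒ ΔT = 0.16 / (3.37×10⁻⁶ × 241.0) = 197.2 K.
T = 13.0 + 197.2 = 210.2 °C.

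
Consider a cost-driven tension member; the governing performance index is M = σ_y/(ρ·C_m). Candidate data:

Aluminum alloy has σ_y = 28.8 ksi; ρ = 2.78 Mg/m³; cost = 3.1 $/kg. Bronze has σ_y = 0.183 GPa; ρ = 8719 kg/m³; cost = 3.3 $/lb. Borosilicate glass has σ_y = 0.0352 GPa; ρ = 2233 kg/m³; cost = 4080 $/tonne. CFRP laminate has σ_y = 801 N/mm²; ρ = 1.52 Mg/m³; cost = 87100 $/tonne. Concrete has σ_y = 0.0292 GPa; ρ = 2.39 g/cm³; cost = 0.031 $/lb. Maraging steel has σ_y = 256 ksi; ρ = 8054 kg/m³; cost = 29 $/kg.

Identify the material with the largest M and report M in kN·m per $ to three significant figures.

concrete, M = 179 kN·m per $

In SI units:
  aluminum alloy: σ_y = 198.6 MPa, ρ = 2780 kg/m³, cost = 3.100 $/kg
  bronze: σ_y = 183.0 MPa, ρ = 8719 kg/m³, cost = 7.275 $/kg
  borosilicate glass: σ_y = 35.20 MPa, ρ = 2233 kg/m³, cost = 4.080 $/kg
  CFRP laminate: σ_y = 801.0 MPa, ρ = 1520 kg/m³, cost = 87.10 $/kg
  concrete: σ_y = 29.20 MPa, ρ = 2390 kg/m³, cost = 0.06834 $/kg
  maraging steel: σ_y = 1765 MPa, ρ = 8054 kg/m³, cost = 29.00 $/kg
  concrete: M = 179 kN·m per $
  aluminum alloy: M = 23.0 kN·m per $
  maraging steel: M = 7.56 kN·m per $
  CFRP laminate: M = 6.05 kN·m per $
  borosilicate glass: M = 3.86 kN·m per $
  bronze: M = 2.88 kN·m per $
Concrete has the largest M.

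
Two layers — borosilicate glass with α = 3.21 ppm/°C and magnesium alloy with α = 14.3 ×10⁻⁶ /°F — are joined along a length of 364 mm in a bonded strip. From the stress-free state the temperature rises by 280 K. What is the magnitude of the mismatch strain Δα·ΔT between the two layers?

magnesium alloy: α = 14.3×10⁻⁶/°F × 9/5 = 25.7×10⁻⁶/K.
Δα = |3.21 − 25.7|×10⁻⁶/K = 22.5×10⁻⁶/K.
Mismatch strain = Δα·ΔT = 22.5×10⁻⁶ × 280.0 = 6.31×10⁻³.

6.31×10⁻³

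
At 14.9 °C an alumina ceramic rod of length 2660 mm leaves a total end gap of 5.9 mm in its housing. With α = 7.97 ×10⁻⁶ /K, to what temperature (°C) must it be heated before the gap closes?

293 °C

α·L₀·ΔT = 5.9 mm ⇒ ΔT = 5.9 / (7.97×10⁻⁶ × 2660.0) = 278.3 K.
T = 14.9 + 278.3 = 293.2 °C.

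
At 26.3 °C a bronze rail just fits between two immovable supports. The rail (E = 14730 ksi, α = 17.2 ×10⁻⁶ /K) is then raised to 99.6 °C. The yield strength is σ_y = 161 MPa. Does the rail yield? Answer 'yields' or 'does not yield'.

does not yield

E = 14730 ksi = 101.6 GPa.
ΔT = 73.30 K. Constrained thermal stress σ = E·α·ΔT = 101.6×10³ MPa × 17.2×10⁻⁶ × 73.30 = 128 MPa (compressive).
Compare to σ_y = 161 MPa: σ < σ_y, so it does not yield.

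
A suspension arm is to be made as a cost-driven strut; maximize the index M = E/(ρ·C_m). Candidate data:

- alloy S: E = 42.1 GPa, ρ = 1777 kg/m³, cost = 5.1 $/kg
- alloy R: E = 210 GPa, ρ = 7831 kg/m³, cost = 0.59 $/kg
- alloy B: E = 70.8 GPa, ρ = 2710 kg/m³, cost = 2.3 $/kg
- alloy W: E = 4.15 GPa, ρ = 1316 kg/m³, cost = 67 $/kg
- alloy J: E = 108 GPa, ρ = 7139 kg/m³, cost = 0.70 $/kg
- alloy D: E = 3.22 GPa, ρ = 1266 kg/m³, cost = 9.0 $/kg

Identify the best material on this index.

alloy R

Per-candidate index values:
  alloy R: M = 45.5 MN·m per $
  alloy J: M = 21.6 MN·m per $
  alloy B: M = 11.4 MN·m per $
  alloy S: M = 4.65 MN·m per $
  alloy D: M = 0.283 MN·m per $
  alloy W: M = 0.0471 MN·m per $
Alloy R has the largest M.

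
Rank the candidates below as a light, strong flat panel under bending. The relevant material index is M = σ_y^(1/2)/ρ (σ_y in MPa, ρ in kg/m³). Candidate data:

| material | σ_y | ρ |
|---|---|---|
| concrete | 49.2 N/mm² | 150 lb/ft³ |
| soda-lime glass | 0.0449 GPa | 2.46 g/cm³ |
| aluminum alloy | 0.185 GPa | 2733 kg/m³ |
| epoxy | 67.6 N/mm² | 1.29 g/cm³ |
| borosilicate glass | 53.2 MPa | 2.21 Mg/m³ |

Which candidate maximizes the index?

epoxy

Putting every candidate on a common basis:
  concrete: σ_y = 49.20 MPa, ρ = 2403 kg/m³
  soda-lime glass: σ_y = 44.90 MPa, ρ = 2460 kg/m³
  aluminum alloy: σ_y = 185.0 MPa, ρ = 2733 kg/m³
  epoxy: σ_y = 67.60 MPa, ρ = 1290 kg/m³
  borosilicate glass: σ_y = 53.20 MPa, ρ = 2210 kg/m³
  epoxy: M = 6.37×10⁻³
  aluminum alloy: M = 4.98×10⁻³
  borosilicate glass: M = 3.30×10⁻³
  concrete: M = 2.92×10⁻³
  soda-lime glass: M = 2.72×10⁻³
Highest index: epoxy.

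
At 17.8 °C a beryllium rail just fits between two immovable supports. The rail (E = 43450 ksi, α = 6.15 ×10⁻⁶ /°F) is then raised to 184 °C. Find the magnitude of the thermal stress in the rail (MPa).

E = 43450 ksi = 299.6 GPa.
α = 6.15×10⁻⁶/°F × 9/5 = 11.1×10⁻⁶/K.
ΔT = 166.2 K. Constrained thermal stress σ = E·α·ΔT = 299.6×10³ MPa × 11.1×10⁻⁶ × 166.2 = 551 MPa (compressive).

551 MPa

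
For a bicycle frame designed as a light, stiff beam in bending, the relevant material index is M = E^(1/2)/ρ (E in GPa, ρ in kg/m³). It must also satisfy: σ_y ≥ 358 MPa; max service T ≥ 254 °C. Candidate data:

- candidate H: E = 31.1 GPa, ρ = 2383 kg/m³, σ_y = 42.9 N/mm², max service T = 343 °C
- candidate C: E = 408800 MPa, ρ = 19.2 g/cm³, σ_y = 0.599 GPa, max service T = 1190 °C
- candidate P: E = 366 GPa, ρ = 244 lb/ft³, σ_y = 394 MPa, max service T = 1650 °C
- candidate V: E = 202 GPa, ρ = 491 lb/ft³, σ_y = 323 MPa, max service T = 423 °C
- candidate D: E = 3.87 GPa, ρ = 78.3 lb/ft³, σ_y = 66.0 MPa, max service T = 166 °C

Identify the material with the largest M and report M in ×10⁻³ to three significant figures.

Screen on constraints: σ_y ≥ 358 MPa; max service T ≥ 254 °C. Survivors: candidate C, candidate P.
Convert each candidate to consistent units, then evaluate M:
  candidate C: E = 408.8 GPa, ρ = 19200 kg/m³
  candidate P: E = 366.0 GPa, ρ = 3909 kg/m³
  candidate P: M = 4.89×10⁻³
  candidate C: M = 1.05×10⁻³
Candidate P has the largest M.

candidate P, M = 4.89×10⁻³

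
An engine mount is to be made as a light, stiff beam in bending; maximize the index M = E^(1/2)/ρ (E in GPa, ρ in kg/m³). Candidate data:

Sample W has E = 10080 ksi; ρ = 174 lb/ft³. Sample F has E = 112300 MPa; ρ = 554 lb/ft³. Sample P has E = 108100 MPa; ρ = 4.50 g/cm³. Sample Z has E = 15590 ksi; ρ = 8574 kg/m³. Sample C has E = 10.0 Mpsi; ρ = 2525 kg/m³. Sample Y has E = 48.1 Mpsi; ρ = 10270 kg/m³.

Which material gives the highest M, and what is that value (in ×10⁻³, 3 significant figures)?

sample C, M = 3.29×10⁻³

Convert each candidate to consistent units, then evaluate M:
  sample W: E = 69.50 GPa, ρ = 2787 kg/m³
  sample F: E = 112.3 GPa, ρ = 8874 kg/m³
  sample P: E = 108.1 GPa, ρ = 4500 kg/m³
  sample Z: E = 107.5 GPa, ρ = 8574 kg/m³
  sample C: E = 68.95 GPa, ρ = 2525 kg/m³
  sample Y: E = 331.6 GPa, ρ = 10270 kg/m³
  sample C: M = 3.29×10⁻³
  sample W: M = 2.99×10⁻³
  sample P: M = 2.31×10⁻³
  sample Y: M = 1.77×10⁻³
  sample Z: M = 1.21×10⁻³
  sample F: M = 1.19×10⁻³
Highest index: sample C.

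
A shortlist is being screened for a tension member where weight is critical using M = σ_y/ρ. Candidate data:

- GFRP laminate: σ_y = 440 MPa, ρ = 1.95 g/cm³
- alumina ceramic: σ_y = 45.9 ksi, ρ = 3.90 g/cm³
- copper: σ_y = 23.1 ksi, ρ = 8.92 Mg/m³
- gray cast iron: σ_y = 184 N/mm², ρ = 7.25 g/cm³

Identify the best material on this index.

In SI units:
  GFRP laminate: σ_y = 440.0 MPa, ρ = 1950 kg/m³
  alumina ceramic: σ_y = 316.5 MPa, ρ = 3900 kg/m³
  copper: σ_y = 159.3 MPa, ρ = 8920 kg/m³
  gray cast iron: σ_y = 184.0 MPa, ρ = 7250 kg/m³
  GFRP laminate: M = 226 kN·m/kg
  alumina ceramic: M = 81.1 kN·m/kg
  gray cast iron: M = 25.4 kN·m/kg
  copper: M = 17.9 kN·m/kg
GFRP laminate ranks first.

GFRP laminate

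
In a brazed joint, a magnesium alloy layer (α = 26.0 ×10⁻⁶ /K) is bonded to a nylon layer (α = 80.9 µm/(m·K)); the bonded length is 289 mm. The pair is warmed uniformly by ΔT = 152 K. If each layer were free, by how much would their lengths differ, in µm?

2410 µm

Δα = |26.0 − 80.9|×10⁻⁶/K = 54.9×10⁻⁶/K.
ΔL_mismatch = Δα·L·ΔT = 54.9×10⁻⁶ × 289.0 mm × 152.0 K = 2410 µm.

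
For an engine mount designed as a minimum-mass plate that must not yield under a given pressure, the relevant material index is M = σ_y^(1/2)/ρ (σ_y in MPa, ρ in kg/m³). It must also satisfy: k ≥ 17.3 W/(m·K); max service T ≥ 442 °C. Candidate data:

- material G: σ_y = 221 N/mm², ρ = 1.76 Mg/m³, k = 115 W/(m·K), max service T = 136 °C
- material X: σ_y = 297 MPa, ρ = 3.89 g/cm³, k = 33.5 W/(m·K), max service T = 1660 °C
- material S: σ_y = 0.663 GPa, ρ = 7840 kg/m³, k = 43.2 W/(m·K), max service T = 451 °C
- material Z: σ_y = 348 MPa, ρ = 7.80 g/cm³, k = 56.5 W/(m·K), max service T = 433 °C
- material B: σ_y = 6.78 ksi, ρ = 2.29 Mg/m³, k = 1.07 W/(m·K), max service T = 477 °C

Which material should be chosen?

material X

Screen on constraints: k ≥ 17.3 W/(m·K); max service T ≥ 442 °C. Survivors: material X, material S.
Putting every candidate on a common basis:
  material X: σ_y = 297.0 MPa, ρ = 3890 kg/m³
  material S: σ_y = 663.0 MPa, ρ = 7840 kg/m³
  material X: M = 4.43×10⁻³
  material S: M = 3.28×10⁻³
Highest index: material X.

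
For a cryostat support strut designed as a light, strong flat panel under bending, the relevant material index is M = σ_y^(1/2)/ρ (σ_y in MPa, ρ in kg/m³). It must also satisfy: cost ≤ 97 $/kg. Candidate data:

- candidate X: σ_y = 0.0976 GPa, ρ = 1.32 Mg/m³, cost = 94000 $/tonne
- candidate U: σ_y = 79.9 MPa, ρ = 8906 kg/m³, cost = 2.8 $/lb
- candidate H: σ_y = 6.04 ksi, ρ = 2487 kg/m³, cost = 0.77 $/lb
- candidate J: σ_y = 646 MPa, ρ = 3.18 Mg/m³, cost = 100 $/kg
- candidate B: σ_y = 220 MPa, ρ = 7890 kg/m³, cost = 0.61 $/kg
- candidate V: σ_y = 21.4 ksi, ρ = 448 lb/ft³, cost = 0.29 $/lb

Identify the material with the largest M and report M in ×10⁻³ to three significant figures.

candidate X, M = 7.48×10⁻³

Screen on constraints: cost ≤ 97 $/kg. Survivors: candidate X, candidate U, candidate H, candidate B, candidate V.
In SI units:
  candidate X: σ_y = 97.60 MPa, ρ = 1320 kg/m³
  candidate U: σ_y = 79.90 MPa, ρ = 8906 kg/m³
  candidate H: σ_y = 41.64 MPa, ρ = 2487 kg/m³
  candidate B: σ_y = 220.0 MPa, ρ = 7890 kg/m³
  candidate V: σ_y = 147.5 MPa, ρ = 7176 kg/m³
  candidate X: M = 7.48×10⁻³
  candidate H: M = 2.59×10⁻³
  candidate B: M = 1.88×10⁻³
  candidate V: M = 1.69×10⁻³
  candidate U: M = 1.00×10⁻³
Candidate X has the largest M.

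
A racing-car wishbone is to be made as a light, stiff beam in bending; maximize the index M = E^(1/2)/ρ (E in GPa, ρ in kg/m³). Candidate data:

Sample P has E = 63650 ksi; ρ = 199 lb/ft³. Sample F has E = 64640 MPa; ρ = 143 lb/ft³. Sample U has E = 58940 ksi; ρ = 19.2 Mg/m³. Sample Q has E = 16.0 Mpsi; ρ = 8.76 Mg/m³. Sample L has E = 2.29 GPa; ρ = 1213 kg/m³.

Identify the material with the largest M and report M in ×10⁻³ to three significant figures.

sample P, M = 6.57×10⁻³

Convert each candidate to consistent units, then evaluate M:
  sample P: E = 438.9 GPa, ρ = 3188 kg/m³
  sample F: E = 64.64 GPa, ρ = 2291 kg/m³
  sample U: E = 406.4 GPa, ρ = 19200 kg/m³
  sample Q: E = 110.3 GPa, ρ = 8760 kg/m³
  sample L: E = 2.290 GPa, ρ = 1213 kg/m³
  sample P: M = 6.57×10⁻³
  sample F: M = 3.51×10⁻³
  sample L: M = 1.25×10⁻³
  sample Q: M = 1.20×10⁻³
  sample U: M = 1.05×10⁻³
The maximum is for sample P.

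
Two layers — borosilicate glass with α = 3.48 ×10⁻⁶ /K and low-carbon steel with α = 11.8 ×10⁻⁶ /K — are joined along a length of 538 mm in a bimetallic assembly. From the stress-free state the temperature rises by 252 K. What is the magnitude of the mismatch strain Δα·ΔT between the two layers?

2.10×10⁻³

Δα = |3.48 − 11.8|×10⁻⁶/K = 8.32×10⁻⁶/K.
Mismatch strain = Δα·ΔT = 8.32×10⁻⁶ × 252.0 = 2.10×10⁻³.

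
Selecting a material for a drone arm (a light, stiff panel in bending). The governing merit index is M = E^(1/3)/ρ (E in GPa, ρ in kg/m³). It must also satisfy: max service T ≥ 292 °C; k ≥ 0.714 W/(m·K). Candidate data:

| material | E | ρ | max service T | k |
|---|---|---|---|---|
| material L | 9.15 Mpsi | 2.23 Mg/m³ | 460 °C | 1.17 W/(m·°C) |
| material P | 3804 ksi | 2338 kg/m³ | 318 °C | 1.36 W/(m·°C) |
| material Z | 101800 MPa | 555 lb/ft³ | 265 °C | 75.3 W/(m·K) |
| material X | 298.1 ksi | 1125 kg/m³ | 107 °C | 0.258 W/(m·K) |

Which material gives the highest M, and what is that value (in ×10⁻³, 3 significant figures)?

material L, M = 1.79×10⁻³

Screen on constraints: max service T ≥ 292 °C; k ≥ 0.714 W/(m·K). Survivors: material L, material P.
Convert each candidate to consistent units, then evaluate M:
  material L: E = 63.09 GPa, ρ = 2230 kg/m³
  material P: E = 26.23 GPa, ρ = 2338 kg/m³
  material L: M = 1.79×10⁻³
  material P: M = 1.27×10⁻³
Material L has the largest M.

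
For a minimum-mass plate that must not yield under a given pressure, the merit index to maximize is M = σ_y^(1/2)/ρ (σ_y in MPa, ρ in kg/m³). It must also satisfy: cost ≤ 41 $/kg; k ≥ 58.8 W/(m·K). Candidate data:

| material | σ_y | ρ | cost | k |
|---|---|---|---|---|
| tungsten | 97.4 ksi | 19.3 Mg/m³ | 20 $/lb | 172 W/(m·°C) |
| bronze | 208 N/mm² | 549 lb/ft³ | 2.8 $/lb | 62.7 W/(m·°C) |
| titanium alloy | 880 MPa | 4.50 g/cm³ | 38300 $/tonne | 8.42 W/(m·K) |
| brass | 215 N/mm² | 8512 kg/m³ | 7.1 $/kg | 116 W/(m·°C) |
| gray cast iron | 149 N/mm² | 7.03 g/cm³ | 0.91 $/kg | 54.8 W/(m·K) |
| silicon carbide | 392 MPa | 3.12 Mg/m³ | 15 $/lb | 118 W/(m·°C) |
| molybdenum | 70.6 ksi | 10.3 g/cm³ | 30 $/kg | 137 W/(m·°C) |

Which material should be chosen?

silicon carbide

Screen on constraints: cost ≤ 41 $/kg; k ≥ 58.8 W/(m·K). Survivors: bronze, brass, silicon carbide, molybdenum.
Convert each candidate to consistent units, then evaluate M:
  bronze: σ_y = 208.0 MPa, ρ = 8794 kg/m³
  brass: σ_y = 215.0 MPa, ρ = 8512 kg/m³
  silicon carbide: σ_y = 392.0 MPa, ρ = 3120 kg/m³
  molybdenum: σ_y = 486.8 MPa, ρ = 10300 kg/m³
  silicon carbide: M = 6.35×10⁻³
  molybdenum: M = 2.14×10⁻³
  brass: M = 1.72×10⁻³
  bronze: M = 1.64×10⁻³
Silicon carbide ranks first.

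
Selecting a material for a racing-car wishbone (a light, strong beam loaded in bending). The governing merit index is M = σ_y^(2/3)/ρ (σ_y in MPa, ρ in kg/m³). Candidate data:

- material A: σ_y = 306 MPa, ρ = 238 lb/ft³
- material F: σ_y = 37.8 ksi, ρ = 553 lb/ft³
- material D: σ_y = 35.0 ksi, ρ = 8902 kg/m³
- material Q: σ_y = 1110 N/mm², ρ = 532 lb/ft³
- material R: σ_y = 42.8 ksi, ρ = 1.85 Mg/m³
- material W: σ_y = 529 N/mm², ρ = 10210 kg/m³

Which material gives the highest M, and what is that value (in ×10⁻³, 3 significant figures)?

Normalizing units and computing the index:
  material A: σ_y = 306.0 MPa, ρ = 3812 kg/m³
  material F: σ_y = 260.6 MPa, ρ = 8858 kg/m³
  material D: σ_y = 241.3 MPa, ρ = 8902 kg/m³
  material Q: σ_y = 1110 MPa, ρ = 8522 kg/m³
  material R: σ_y = 295.1 MPa, ρ = 1850 kg/m³
  material W: σ_y = 529.0 MPa, ρ = 10210 kg/m³
  material R: M = 24.0×10⁻³
  material Q: M = 12.6×10⁻³
  material A: M = 11.9×10⁻³
  material W: M = 6.41×10⁻³
  material F: M = 4.61×10⁻³
  material D: M = 4.35×10⁻³
Highest index: material R.

material R, M = 24.0×10⁻³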